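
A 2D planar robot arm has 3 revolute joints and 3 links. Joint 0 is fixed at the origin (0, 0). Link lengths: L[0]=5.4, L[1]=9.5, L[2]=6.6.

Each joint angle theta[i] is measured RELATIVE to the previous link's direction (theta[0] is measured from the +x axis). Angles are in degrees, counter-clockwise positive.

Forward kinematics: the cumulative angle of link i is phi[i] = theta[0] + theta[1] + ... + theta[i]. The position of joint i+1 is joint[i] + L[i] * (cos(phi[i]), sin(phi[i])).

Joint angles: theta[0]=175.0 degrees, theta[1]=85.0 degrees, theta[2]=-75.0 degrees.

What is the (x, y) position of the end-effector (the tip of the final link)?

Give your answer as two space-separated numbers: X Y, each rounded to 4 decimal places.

joint[0] = (0.0000, 0.0000)  (base)
link 0: phi[0] = 175 = 175 deg
  cos(175 deg) = -0.9962, sin(175 deg) = 0.0872
  joint[1] = (0.0000, 0.0000) + 5.4 * (-0.9962, 0.0872) = (0.0000 + -5.3795, 0.0000 + 0.4706) = (-5.3795, 0.4706)
link 1: phi[1] = 175 + 85 = 260 deg
  cos(260 deg) = -0.1736, sin(260 deg) = -0.9848
  joint[2] = (-5.3795, 0.4706) + 9.5 * (-0.1736, -0.9848) = (-5.3795 + -1.6497, 0.4706 + -9.3557) = (-7.0291, -8.8850)
link 2: phi[2] = 175 + 85 + -75 = 185 deg
  cos(185 deg) = -0.9962, sin(185 deg) = -0.0872
  joint[3] = (-7.0291, -8.8850) + 6.6 * (-0.9962, -0.0872) = (-7.0291 + -6.5749, -8.8850 + -0.5752) = (-13.6040, -9.4603)
End effector: (-13.6040, -9.4603)

Answer: -13.6040 -9.4603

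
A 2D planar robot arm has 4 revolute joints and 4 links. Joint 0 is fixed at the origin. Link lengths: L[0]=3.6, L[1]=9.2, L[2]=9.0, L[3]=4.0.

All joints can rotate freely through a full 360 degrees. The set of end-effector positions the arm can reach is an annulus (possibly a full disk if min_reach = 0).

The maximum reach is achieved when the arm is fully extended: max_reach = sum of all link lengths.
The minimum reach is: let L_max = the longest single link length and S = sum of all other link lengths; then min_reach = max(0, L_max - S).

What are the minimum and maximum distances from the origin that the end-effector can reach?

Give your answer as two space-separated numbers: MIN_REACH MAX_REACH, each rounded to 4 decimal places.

Link lengths: [3.6, 9.2, 9.0, 4.0]
max_reach = 3.6 + 9.2 + 9 + 4 = 25.8
L_max = max([3.6, 9.2, 9.0, 4.0]) = 9.2
S (sum of others) = 25.8 - 9.2 = 16.6
min_reach = max(0, 9.2 - 16.6) = max(0, -7.4) = 0

Answer: 0.0000 25.8000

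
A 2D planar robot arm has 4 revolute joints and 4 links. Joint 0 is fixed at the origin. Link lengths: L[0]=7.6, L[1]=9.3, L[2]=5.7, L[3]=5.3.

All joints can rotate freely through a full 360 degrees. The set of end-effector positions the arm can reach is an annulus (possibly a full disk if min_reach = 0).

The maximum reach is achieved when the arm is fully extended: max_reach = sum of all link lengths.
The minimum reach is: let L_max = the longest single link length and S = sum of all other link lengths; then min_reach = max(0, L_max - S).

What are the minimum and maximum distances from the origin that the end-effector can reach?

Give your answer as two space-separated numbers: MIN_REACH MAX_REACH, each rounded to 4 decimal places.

Answer: 0.0000 27.9000

Derivation:
Link lengths: [7.6, 9.3, 5.7, 5.3]
max_reach = 7.6 + 9.3 + 5.7 + 5.3 = 27.9
L_max = max([7.6, 9.3, 5.7, 5.3]) = 9.3
S (sum of others) = 27.9 - 9.3 = 18.6
min_reach = max(0, 9.3 - 18.6) = max(0, -9.3) = 0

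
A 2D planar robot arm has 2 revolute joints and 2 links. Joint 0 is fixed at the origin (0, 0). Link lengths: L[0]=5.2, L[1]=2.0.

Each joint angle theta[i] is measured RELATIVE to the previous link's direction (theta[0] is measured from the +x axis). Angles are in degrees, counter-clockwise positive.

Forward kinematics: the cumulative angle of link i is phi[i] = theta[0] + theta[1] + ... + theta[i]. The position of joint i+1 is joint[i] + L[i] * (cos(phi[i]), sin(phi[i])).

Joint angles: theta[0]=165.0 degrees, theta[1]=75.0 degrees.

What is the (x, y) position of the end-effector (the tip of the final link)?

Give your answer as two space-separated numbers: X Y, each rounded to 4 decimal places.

joint[0] = (0.0000, 0.0000)  (base)
link 0: phi[0] = 165 = 165 deg
  cos(165 deg) = -0.9659, sin(165 deg) = 0.2588
  joint[1] = (0.0000, 0.0000) + 5.2 * (-0.9659, 0.2588) = (0.0000 + -5.0228, 0.0000 + 1.3459) = (-5.0228, 1.3459)
link 1: phi[1] = 165 + 75 = 240 deg
  cos(240 deg) = -0.5000, sin(240 deg) = -0.8660
  joint[2] = (-5.0228, 1.3459) + 2 * (-0.5000, -0.8660) = (-5.0228 + -1.0000, 1.3459 + -1.7321) = (-6.0228, -0.3862)
End effector: (-6.0228, -0.3862)

Answer: -6.0228 -0.3862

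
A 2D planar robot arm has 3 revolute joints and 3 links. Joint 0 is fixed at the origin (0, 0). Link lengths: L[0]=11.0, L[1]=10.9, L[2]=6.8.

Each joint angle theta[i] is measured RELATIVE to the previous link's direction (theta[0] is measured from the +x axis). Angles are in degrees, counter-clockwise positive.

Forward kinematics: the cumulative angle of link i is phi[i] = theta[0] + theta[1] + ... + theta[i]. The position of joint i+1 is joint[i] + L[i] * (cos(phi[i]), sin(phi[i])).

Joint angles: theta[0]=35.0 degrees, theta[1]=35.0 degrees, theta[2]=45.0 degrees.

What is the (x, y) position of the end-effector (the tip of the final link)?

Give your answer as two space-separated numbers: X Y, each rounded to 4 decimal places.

joint[0] = (0.0000, 0.0000)  (base)
link 0: phi[0] = 35 = 35 deg
  cos(35 deg) = 0.8192, sin(35 deg) = 0.5736
  joint[1] = (0.0000, 0.0000) + 11 * (0.8192, 0.5736) = (0.0000 + 9.0107, 0.0000 + 6.3093) = (9.0107, 6.3093)
link 1: phi[1] = 35 + 35 = 70 deg
  cos(70 deg) = 0.3420, sin(70 deg) = 0.9397
  joint[2] = (9.0107, 6.3093) + 10.9 * (0.3420, 0.9397) = (9.0107 + 3.7280, 6.3093 + 10.2426) = (12.7387, 16.5520)
link 2: phi[2] = 35 + 35 + 45 = 115 deg
  cos(115 deg) = -0.4226, sin(115 deg) = 0.9063
  joint[3] = (12.7387, 16.5520) + 6.8 * (-0.4226, 0.9063) = (12.7387 + -2.8738, 16.5520 + 6.1629) = (9.8649, 22.7149)
End effector: (9.8649, 22.7149)

Answer: 9.8649 22.7149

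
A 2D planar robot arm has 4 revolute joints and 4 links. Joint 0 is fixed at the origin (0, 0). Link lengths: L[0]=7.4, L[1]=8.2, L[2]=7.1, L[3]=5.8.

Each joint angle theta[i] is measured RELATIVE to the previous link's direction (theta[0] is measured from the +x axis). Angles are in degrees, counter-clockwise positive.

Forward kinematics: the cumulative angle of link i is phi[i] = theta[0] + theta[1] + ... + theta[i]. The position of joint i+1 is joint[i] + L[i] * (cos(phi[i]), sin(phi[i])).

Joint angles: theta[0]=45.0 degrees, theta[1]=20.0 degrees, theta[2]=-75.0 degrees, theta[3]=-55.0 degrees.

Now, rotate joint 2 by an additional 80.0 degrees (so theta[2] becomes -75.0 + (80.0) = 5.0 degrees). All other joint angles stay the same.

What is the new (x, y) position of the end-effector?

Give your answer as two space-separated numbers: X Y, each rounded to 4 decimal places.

Answer: 16.7288 20.8373

Derivation:
joint[0] = (0.0000, 0.0000)  (base)
link 0: phi[0] = 45 = 45 deg
  cos(45 deg) = 0.7071, sin(45 deg) = 0.7071
  joint[1] = (0.0000, 0.0000) + 7.4 * (0.7071, 0.7071) = (0.0000 + 5.2326, 0.0000 + 5.2326) = (5.2326, 5.2326)
link 1: phi[1] = 45 + 20 = 65 deg
  cos(65 deg) = 0.4226, sin(65 deg) = 0.9063
  joint[2] = (5.2326, 5.2326) + 8.2 * (0.4226, 0.9063) = (5.2326 + 3.4655, 5.2326 + 7.4317) = (8.6981, 12.6643)
link 2: phi[2] = 45 + 20 + 5 = 70 deg
  cos(70 deg) = 0.3420, sin(70 deg) = 0.9397
  joint[3] = (8.6981, 12.6643) + 7.1 * (0.3420, 0.9397) = (8.6981 + 2.4283, 12.6643 + 6.6718) = (11.1264, 19.3361)
link 3: phi[3] = 45 + 20 + 5 + -55 = 15 deg
  cos(15 deg) = 0.9659, sin(15 deg) = 0.2588
  joint[4] = (11.1264, 19.3361) + 5.8 * (0.9659, 0.2588) = (11.1264 + 5.6024, 19.3361 + 1.5012) = (16.7288, 20.8373)
End effector: (16.7288, 20.8373)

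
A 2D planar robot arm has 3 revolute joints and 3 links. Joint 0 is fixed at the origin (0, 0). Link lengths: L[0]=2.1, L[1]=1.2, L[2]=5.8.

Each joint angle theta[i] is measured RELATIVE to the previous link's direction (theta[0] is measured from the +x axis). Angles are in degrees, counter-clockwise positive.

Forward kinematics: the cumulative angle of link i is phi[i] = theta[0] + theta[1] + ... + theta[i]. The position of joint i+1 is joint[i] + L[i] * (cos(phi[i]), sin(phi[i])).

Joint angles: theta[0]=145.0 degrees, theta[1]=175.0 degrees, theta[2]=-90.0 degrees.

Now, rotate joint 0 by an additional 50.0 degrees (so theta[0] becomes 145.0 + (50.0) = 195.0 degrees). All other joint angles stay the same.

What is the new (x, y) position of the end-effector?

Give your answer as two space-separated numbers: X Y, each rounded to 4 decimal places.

joint[0] = (0.0000, 0.0000)  (base)
link 0: phi[0] = 195 = 195 deg
  cos(195 deg) = -0.9659, sin(195 deg) = -0.2588
  joint[1] = (0.0000, 0.0000) + 2.1 * (-0.9659, -0.2588) = (0.0000 + -2.0284, 0.0000 + -0.5435) = (-2.0284, -0.5435)
link 1: phi[1] = 195 + 175 = 370 deg
  cos(370 deg) = 0.9848, sin(370 deg) = 0.1736
  joint[2] = (-2.0284, -0.5435) + 1.2 * (0.9848, 0.1736) = (-2.0284 + 1.1818, -0.5435 + 0.2084) = (-0.8467, -0.3351)
link 2: phi[2] = 195 + 175 + -90 = 280 deg
  cos(280 deg) = 0.1736, sin(280 deg) = -0.9848
  joint[3] = (-0.8467, -0.3351) + 5.8 * (0.1736, -0.9848) = (-0.8467 + 1.0072, -0.3351 + -5.7119) = (0.1605, -6.0470)
End effector: (0.1605, -6.0470)

Answer: 0.1605 -6.0470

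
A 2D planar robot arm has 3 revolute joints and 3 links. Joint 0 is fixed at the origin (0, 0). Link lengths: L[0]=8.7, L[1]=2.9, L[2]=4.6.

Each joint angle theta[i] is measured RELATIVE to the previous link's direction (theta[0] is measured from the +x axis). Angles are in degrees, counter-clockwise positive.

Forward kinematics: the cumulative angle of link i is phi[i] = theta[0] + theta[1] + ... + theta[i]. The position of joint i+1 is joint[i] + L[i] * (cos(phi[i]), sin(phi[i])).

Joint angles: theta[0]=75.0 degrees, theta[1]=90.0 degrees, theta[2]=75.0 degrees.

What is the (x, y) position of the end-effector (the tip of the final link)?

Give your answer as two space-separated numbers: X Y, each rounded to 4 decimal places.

Answer: -2.8495 5.1704

Derivation:
joint[0] = (0.0000, 0.0000)  (base)
link 0: phi[0] = 75 = 75 deg
  cos(75 deg) = 0.2588, sin(75 deg) = 0.9659
  joint[1] = (0.0000, 0.0000) + 8.7 * (0.2588, 0.9659) = (0.0000 + 2.2517, 0.0000 + 8.4036) = (2.2517, 8.4036)
link 1: phi[1] = 75 + 90 = 165 deg
  cos(165 deg) = -0.9659, sin(165 deg) = 0.2588
  joint[2] = (2.2517, 8.4036) + 2.9 * (-0.9659, 0.2588) = (2.2517 + -2.8012, 8.4036 + 0.7506) = (-0.5495, 9.1541)
link 2: phi[2] = 75 + 90 + 75 = 240 deg
  cos(240 deg) = -0.5000, sin(240 deg) = -0.8660
  joint[3] = (-0.5495, 9.1541) + 4.6 * (-0.5000, -0.8660) = (-0.5495 + -2.3000, 9.1541 + -3.9837) = (-2.8495, 5.1704)
End effector: (-2.8495, 5.1704)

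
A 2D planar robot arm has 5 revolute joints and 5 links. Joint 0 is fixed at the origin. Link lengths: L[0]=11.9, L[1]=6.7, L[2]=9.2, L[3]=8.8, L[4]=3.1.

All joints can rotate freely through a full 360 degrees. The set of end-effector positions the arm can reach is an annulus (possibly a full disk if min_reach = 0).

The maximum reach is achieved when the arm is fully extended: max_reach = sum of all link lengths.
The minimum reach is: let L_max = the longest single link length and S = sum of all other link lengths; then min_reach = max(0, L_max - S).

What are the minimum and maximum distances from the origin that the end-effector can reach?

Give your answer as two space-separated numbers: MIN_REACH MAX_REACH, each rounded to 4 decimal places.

Link lengths: [11.9, 6.7, 9.2, 8.8, 3.1]
max_reach = 11.9 + 6.7 + 9.2 + 8.8 + 3.1 = 39.7
L_max = max([11.9, 6.7, 9.2, 8.8, 3.1]) = 11.9
S (sum of others) = 39.7 - 11.9 = 27.8
min_reach = max(0, 11.9 - 27.8) = max(0, -15.9) = 0

Answer: 0.0000 39.7000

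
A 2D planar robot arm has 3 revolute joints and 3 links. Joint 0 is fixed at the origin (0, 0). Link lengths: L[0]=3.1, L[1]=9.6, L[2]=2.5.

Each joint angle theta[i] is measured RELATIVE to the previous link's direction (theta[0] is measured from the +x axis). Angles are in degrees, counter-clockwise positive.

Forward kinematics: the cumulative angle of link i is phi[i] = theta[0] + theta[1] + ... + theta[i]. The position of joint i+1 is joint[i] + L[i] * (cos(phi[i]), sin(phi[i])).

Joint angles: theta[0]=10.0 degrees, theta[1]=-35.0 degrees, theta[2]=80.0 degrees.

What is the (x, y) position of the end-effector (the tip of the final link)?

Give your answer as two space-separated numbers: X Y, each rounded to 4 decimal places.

Answer: 13.1874 -1.4709

Derivation:
joint[0] = (0.0000, 0.0000)  (base)
link 0: phi[0] = 10 = 10 deg
  cos(10 deg) = 0.9848, sin(10 deg) = 0.1736
  joint[1] = (0.0000, 0.0000) + 3.1 * (0.9848, 0.1736) = (0.0000 + 3.0529, 0.0000 + 0.5383) = (3.0529, 0.5383)
link 1: phi[1] = 10 + -35 = -25 deg
  cos(-25 deg) = 0.9063, sin(-25 deg) = -0.4226
  joint[2] = (3.0529, 0.5383) + 9.6 * (0.9063, -0.4226) = (3.0529 + 8.7006, 0.5383 + -4.0571) = (11.7535, -3.5188)
link 2: phi[2] = 10 + -35 + 80 = 55 deg
  cos(55 deg) = 0.5736, sin(55 deg) = 0.8192
  joint[3] = (11.7535, -3.5188) + 2.5 * (0.5736, 0.8192) = (11.7535 + 1.4339, -3.5188 + 2.0479) = (13.1874, -1.4709)
End effector: (13.1874, -1.4709)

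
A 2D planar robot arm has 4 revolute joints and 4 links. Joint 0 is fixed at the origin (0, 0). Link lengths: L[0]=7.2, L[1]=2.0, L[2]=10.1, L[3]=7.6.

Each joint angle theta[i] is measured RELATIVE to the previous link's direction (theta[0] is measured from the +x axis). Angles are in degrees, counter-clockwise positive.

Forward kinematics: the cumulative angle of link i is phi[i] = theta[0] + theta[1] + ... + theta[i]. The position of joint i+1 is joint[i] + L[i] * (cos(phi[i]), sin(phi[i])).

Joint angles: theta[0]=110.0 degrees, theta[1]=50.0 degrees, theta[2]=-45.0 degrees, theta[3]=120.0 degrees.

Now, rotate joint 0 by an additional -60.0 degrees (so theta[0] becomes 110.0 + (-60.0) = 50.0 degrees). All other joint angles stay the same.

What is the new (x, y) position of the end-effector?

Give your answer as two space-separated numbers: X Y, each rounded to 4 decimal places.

joint[0] = (0.0000, 0.0000)  (base)
link 0: phi[0] = 50 = 50 deg
  cos(50 deg) = 0.6428, sin(50 deg) = 0.7660
  joint[1] = (0.0000, 0.0000) + 7.2 * (0.6428, 0.7660) = (0.0000 + 4.6281, 0.0000 + 5.5155) = (4.6281, 5.5155)
link 1: phi[1] = 50 + 50 = 100 deg
  cos(100 deg) = -0.1736, sin(100 deg) = 0.9848
  joint[2] = (4.6281, 5.5155) + 2 * (-0.1736, 0.9848) = (4.6281 + -0.3473, 5.5155 + 1.9696) = (4.2808, 7.4851)
link 2: phi[2] = 50 + 50 + -45 = 55 deg
  cos(55 deg) = 0.5736, sin(55 deg) = 0.8192
  joint[3] = (4.2808, 7.4851) + 10.1 * (0.5736, 0.8192) = (4.2808 + 5.7931, 7.4851 + 8.2734) = (10.0739, 15.7586)
link 3: phi[3] = 50 + 50 + -45 + 120 = 175 deg
  cos(175 deg) = -0.9962, sin(175 deg) = 0.0872
  joint[4] = (10.0739, 15.7586) + 7.6 * (-0.9962, 0.0872) = (10.0739 + -7.5711, 15.7586 + 0.6624) = (2.5028, 16.4210)
End effector: (2.5028, 16.4210)

Answer: 2.5028 16.4210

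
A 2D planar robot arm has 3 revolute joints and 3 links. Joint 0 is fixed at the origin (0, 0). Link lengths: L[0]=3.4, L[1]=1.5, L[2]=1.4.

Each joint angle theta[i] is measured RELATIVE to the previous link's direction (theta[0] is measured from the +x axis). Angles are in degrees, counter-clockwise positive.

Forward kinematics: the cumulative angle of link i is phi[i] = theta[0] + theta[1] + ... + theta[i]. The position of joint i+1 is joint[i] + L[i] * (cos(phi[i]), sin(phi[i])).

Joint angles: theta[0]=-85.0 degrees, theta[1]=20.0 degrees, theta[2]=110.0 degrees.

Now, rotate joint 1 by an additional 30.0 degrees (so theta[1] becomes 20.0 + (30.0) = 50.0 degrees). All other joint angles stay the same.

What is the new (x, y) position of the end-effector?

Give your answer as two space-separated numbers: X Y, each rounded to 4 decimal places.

joint[0] = (0.0000, 0.0000)  (base)
link 0: phi[0] = -85 = -85 deg
  cos(-85 deg) = 0.0872, sin(-85 deg) = -0.9962
  joint[1] = (0.0000, 0.0000) + 3.4 * (0.0872, -0.9962) = (0.0000 + 0.2963, 0.0000 + -3.3871) = (0.2963, -3.3871)
link 1: phi[1] = -85 + 50 = -35 deg
  cos(-35 deg) = 0.8192, sin(-35 deg) = -0.5736
  joint[2] = (0.2963, -3.3871) + 1.5 * (0.8192, -0.5736) = (0.2963 + 1.2287, -3.3871 + -0.8604) = (1.5251, -4.2474)
link 2: phi[2] = -85 + 50 + 110 = 75 deg
  cos(75 deg) = 0.2588, sin(75 deg) = 0.9659
  joint[3] = (1.5251, -4.2474) + 1.4 * (0.2588, 0.9659) = (1.5251 + 0.3623, -4.2474 + 1.3523) = (1.8874, -2.8951)
End effector: (1.8874, -2.8951)

Answer: 1.8874 -2.8951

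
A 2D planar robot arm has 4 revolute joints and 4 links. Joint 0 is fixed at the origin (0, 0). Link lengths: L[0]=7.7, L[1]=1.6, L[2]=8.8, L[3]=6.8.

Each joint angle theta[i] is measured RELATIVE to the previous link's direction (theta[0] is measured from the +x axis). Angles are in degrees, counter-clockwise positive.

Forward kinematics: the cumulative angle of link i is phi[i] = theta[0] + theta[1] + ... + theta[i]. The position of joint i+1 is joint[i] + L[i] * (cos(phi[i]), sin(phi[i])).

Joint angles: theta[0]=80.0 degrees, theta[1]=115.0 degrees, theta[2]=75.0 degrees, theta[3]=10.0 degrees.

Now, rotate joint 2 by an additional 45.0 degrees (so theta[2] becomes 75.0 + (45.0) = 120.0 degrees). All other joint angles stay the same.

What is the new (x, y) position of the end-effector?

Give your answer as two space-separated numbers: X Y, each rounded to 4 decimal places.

joint[0] = (0.0000, 0.0000)  (base)
link 0: phi[0] = 80 = 80 deg
  cos(80 deg) = 0.1736, sin(80 deg) = 0.9848
  joint[1] = (0.0000, 0.0000) + 7.7 * (0.1736, 0.9848) = (0.0000 + 1.3371, 0.0000 + 7.5830) = (1.3371, 7.5830)
link 1: phi[1] = 80 + 115 = 195 deg
  cos(195 deg) = -0.9659, sin(195 deg) = -0.2588
  joint[2] = (1.3371, 7.5830) + 1.6 * (-0.9659, -0.2588) = (1.3371 + -1.5455, 7.5830 + -0.4141) = (-0.2084, 7.1689)
link 2: phi[2] = 80 + 115 + 120 = 315 deg
  cos(315 deg) = 0.7071, sin(315 deg) = -0.7071
  joint[3] = (-0.2084, 7.1689) + 8.8 * (0.7071, -0.7071) = (-0.2084 + 6.2225, 7.1689 + -6.2225) = (6.0141, 0.9464)
link 3: phi[3] = 80 + 115 + 120 + 10 = 325 deg
  cos(325 deg) = 0.8192, sin(325 deg) = -0.5736
  joint[4] = (6.0141, 0.9464) + 6.8 * (0.8192, -0.5736) = (6.0141 + 5.5702, 0.9464 + -3.9003) = (11.5844, -2.9540)
End effector: (11.5844, -2.9540)

Answer: 11.5844 -2.9540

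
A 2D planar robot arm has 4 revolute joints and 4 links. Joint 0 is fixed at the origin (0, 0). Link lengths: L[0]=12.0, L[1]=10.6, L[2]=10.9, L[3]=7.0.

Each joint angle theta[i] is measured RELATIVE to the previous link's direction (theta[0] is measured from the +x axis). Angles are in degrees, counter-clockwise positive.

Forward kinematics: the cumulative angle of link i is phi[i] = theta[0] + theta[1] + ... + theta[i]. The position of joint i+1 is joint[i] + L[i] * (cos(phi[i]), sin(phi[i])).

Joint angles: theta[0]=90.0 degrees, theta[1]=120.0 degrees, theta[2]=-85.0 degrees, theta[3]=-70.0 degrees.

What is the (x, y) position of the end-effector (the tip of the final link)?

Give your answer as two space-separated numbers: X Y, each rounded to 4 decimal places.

Answer: -11.4168 21.3628

Derivation:
joint[0] = (0.0000, 0.0000)  (base)
link 0: phi[0] = 90 = 90 deg
  cos(90 deg) = 0.0000, sin(90 deg) = 1.0000
  joint[1] = (0.0000, 0.0000) + 12 * (0.0000, 1.0000) = (0.0000 + 0.0000, 0.0000 + 12.0000) = (0.0000, 12.0000)
link 1: phi[1] = 90 + 120 = 210 deg
  cos(210 deg) = -0.8660, sin(210 deg) = -0.5000
  joint[2] = (0.0000, 12.0000) + 10.6 * (-0.8660, -0.5000) = (0.0000 + -9.1799, 12.0000 + -5.3000) = (-9.1799, 6.7000)
link 2: phi[2] = 90 + 120 + -85 = 125 deg
  cos(125 deg) = -0.5736, sin(125 deg) = 0.8192
  joint[3] = (-9.1799, 6.7000) + 10.9 * (-0.5736, 0.8192) = (-9.1799 + -6.2520, 6.7000 + 8.9288) = (-15.4319, 15.6288)
link 3: phi[3] = 90 + 120 + -85 + -70 = 55 deg
  cos(55 deg) = 0.5736, sin(55 deg) = 0.8192
  joint[4] = (-15.4319, 15.6288) + 7 * (0.5736, 0.8192) = (-15.4319 + 4.0150, 15.6288 + 5.7341) = (-11.4168, 21.3628)
End effector: (-11.4168, 21.3628)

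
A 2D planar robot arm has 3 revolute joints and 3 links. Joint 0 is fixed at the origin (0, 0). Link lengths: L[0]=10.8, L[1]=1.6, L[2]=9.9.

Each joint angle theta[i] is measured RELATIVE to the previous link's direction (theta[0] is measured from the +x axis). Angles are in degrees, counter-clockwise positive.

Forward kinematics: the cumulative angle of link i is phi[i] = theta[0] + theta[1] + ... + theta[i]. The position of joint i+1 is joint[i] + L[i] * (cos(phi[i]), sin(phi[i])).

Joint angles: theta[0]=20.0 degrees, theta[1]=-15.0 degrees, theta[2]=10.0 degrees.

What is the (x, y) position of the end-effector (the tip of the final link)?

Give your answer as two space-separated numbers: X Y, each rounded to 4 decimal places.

joint[0] = (0.0000, 0.0000)  (base)
link 0: phi[0] = 20 = 20 deg
  cos(20 deg) = 0.9397, sin(20 deg) = 0.3420
  joint[1] = (0.0000, 0.0000) + 10.8 * (0.9397, 0.3420) = (0.0000 + 10.1487, 0.0000 + 3.6938) = (10.1487, 3.6938)
link 1: phi[1] = 20 + -15 = 5 deg
  cos(5 deg) = 0.9962, sin(5 deg) = 0.0872
  joint[2] = (10.1487, 3.6938) + 1.6 * (0.9962, 0.0872) = (10.1487 + 1.5939, 3.6938 + 0.1394) = (11.7426, 3.8333)
link 2: phi[2] = 20 + -15 + 10 = 15 deg
  cos(15 deg) = 0.9659, sin(15 deg) = 0.2588
  joint[3] = (11.7426, 3.8333) + 9.9 * (0.9659, 0.2588) = (11.7426 + 9.5627, 3.8333 + 2.5623) = (21.3053, 6.3956)
End effector: (21.3053, 6.3956)

Answer: 21.3053 6.3956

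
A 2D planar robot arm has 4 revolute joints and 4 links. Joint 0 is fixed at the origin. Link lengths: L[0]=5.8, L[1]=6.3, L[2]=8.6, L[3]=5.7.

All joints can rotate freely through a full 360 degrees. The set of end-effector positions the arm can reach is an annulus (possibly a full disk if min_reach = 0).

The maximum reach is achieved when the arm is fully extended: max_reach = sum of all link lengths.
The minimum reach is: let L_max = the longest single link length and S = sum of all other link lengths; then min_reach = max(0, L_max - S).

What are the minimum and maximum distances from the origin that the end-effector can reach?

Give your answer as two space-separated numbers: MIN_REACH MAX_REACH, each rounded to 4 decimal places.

Link lengths: [5.8, 6.3, 8.6, 5.7]
max_reach = 5.8 + 6.3 + 8.6 + 5.7 = 26.4
L_max = max([5.8, 6.3, 8.6, 5.7]) = 8.6
S (sum of others) = 26.4 - 8.6 = 17.8
min_reach = max(0, 8.6 - 17.8) = max(0, -9.2) = 0

Answer: 0.0000 26.4000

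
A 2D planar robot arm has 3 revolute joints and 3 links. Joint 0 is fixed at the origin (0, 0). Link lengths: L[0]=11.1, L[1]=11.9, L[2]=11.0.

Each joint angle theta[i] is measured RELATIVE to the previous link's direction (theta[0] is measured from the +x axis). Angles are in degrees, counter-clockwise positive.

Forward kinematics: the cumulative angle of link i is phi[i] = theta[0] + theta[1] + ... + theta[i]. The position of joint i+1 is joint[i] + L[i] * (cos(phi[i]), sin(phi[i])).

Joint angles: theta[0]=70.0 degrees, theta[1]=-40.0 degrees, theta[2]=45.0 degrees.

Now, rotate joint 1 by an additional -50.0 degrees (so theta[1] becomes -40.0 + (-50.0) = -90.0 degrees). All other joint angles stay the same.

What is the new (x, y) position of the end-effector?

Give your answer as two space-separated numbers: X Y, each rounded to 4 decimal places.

joint[0] = (0.0000, 0.0000)  (base)
link 0: phi[0] = 70 = 70 deg
  cos(70 deg) = 0.3420, sin(70 deg) = 0.9397
  joint[1] = (0.0000, 0.0000) + 11.1 * (0.3420, 0.9397) = (0.0000 + 3.7964, 0.0000 + 10.4306) = (3.7964, 10.4306)
link 1: phi[1] = 70 + -90 = -20 deg
  cos(-20 deg) = 0.9397, sin(-20 deg) = -0.3420
  joint[2] = (3.7964, 10.4306) + 11.9 * (0.9397, -0.3420) = (3.7964 + 11.1823, 10.4306 + -4.0700) = (14.9788, 6.3605)
link 2: phi[2] = 70 + -90 + 45 = 25 deg
  cos(25 deg) = 0.9063, sin(25 deg) = 0.4226
  joint[3] = (14.9788, 6.3605) + 11 * (0.9063, 0.4226) = (14.9788 + 9.9694, 6.3605 + 4.6488) = (24.9482, 11.0093)
End effector: (24.9482, 11.0093)

Answer: 24.9482 11.0093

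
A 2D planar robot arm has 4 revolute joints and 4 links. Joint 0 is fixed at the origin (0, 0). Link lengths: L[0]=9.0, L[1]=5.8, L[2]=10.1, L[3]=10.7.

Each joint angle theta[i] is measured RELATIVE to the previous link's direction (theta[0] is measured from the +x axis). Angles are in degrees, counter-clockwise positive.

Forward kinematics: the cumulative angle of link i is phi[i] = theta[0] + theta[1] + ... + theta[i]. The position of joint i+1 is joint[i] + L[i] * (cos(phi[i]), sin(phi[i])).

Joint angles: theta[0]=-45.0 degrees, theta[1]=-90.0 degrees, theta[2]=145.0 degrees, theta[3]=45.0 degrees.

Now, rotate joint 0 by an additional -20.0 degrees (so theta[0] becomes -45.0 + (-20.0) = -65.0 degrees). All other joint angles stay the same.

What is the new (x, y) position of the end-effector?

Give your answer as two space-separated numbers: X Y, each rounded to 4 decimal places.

joint[0] = (0.0000, 0.0000)  (base)
link 0: phi[0] = -65 = -65 deg
  cos(-65 deg) = 0.4226, sin(-65 deg) = -0.9063
  joint[1] = (0.0000, 0.0000) + 9 * (0.4226, -0.9063) = (0.0000 + 3.8036, 0.0000 + -8.1568) = (3.8036, -8.1568)
link 1: phi[1] = -65 + -90 = -155 deg
  cos(-155 deg) = -0.9063, sin(-155 deg) = -0.4226
  joint[2] = (3.8036, -8.1568) + 5.8 * (-0.9063, -0.4226) = (3.8036 + -5.2566, -8.1568 + -2.4512) = (-1.4530, -10.6080)
link 2: phi[2] = -65 + -90 + 145 = -10 deg
  cos(-10 deg) = 0.9848, sin(-10 deg) = -0.1736
  joint[3] = (-1.4530, -10.6080) + 10.1 * (0.9848, -0.1736) = (-1.4530 + 9.9466, -10.6080 + -1.7538) = (8.4935, -12.3618)
link 3: phi[3] = -65 + -90 + 145 + 45 = 35 deg
  cos(35 deg) = 0.8192, sin(35 deg) = 0.5736
  joint[4] = (8.4935, -12.3618) + 10.7 * (0.8192, 0.5736) = (8.4935 + 8.7649, -12.3618 + 6.1373) = (17.2585, -6.2245)
End effector: (17.2585, -6.2245)

Answer: 17.2585 -6.2245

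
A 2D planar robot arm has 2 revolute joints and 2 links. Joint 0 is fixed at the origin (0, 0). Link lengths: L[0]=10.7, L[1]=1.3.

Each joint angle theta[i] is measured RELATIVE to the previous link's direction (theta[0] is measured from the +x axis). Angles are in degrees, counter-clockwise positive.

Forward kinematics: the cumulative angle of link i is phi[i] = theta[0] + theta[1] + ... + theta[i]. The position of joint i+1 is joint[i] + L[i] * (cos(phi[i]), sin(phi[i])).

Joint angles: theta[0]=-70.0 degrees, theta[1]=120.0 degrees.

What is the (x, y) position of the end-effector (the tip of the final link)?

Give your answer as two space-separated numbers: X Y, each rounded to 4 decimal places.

Answer: 4.4952 -9.0589

Derivation:
joint[0] = (0.0000, 0.0000)  (base)
link 0: phi[0] = -70 = -70 deg
  cos(-70 deg) = 0.3420, sin(-70 deg) = -0.9397
  joint[1] = (0.0000, 0.0000) + 10.7 * (0.3420, -0.9397) = (0.0000 + 3.6596, 0.0000 + -10.0547) = (3.6596, -10.0547)
link 1: phi[1] = -70 + 120 = 50 deg
  cos(50 deg) = 0.6428, sin(50 deg) = 0.7660
  joint[2] = (3.6596, -10.0547) + 1.3 * (0.6428, 0.7660) = (3.6596 + 0.8356, -10.0547 + 0.9959) = (4.4952, -9.0589)
End effector: (4.4952, -9.0589)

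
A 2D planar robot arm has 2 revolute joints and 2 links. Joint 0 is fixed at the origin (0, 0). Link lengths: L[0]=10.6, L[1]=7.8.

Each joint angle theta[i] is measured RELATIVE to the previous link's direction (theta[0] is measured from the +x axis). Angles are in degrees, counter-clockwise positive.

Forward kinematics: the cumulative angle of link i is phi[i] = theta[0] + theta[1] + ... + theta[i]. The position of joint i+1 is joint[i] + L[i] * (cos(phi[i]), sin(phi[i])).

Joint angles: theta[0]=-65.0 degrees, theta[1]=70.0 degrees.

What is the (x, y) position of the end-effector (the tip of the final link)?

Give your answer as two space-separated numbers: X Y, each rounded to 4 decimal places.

Answer: 12.2501 -8.9270

Derivation:
joint[0] = (0.0000, 0.0000)  (base)
link 0: phi[0] = -65 = -65 deg
  cos(-65 deg) = 0.4226, sin(-65 deg) = -0.9063
  joint[1] = (0.0000, 0.0000) + 10.6 * (0.4226, -0.9063) = (0.0000 + 4.4798, 0.0000 + -9.6069) = (4.4798, -9.6069)
link 1: phi[1] = -65 + 70 = 5 deg
  cos(5 deg) = 0.9962, sin(5 deg) = 0.0872
  joint[2] = (4.4798, -9.6069) + 7.8 * (0.9962, 0.0872) = (4.4798 + 7.7703, -9.6069 + 0.6798) = (12.2501, -8.9270)
End effector: (12.2501, -8.9270)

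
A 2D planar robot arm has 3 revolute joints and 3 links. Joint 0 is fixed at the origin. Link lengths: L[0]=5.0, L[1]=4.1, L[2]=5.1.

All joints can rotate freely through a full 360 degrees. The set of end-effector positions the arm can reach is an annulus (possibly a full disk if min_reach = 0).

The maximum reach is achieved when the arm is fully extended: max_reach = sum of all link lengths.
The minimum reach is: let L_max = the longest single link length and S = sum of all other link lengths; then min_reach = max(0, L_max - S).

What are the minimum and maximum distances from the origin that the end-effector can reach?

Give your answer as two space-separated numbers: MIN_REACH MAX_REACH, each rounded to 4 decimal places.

Link lengths: [5.0, 4.1, 5.1]
max_reach = 5 + 4.1 + 5.1 = 14.2
L_max = max([5.0, 4.1, 5.1]) = 5.1
S (sum of others) = 14.2 - 5.1 = 9.1
min_reach = max(0, 5.1 - 9.1) = max(0, -4) = 0

Answer: 0.0000 14.2000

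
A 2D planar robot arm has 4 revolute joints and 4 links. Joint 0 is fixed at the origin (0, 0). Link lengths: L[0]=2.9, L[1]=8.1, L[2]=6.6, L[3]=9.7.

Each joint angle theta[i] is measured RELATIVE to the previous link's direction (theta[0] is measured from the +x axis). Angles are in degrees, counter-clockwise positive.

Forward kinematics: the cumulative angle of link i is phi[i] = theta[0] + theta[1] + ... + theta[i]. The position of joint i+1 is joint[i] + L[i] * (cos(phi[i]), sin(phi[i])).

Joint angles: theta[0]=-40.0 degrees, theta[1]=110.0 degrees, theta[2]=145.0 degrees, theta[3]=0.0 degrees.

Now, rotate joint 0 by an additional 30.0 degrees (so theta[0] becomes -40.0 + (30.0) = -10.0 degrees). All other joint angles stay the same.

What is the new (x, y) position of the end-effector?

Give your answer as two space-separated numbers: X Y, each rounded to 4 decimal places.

joint[0] = (0.0000, 0.0000)  (base)
link 0: phi[0] = -10 = -10 deg
  cos(-10 deg) = 0.9848, sin(-10 deg) = -0.1736
  joint[1] = (0.0000, 0.0000) + 2.9 * (0.9848, -0.1736) = (0.0000 + 2.8559, 0.0000 + -0.5036) = (2.8559, -0.5036)
link 1: phi[1] = -10 + 110 = 100 deg
  cos(100 deg) = -0.1736, sin(100 deg) = 0.9848
  joint[2] = (2.8559, -0.5036) + 8.1 * (-0.1736, 0.9848) = (2.8559 + -1.4066, -0.5036 + 7.9769) = (1.4494, 7.4734)
link 2: phi[2] = -10 + 110 + 145 = 245 deg
  cos(245 deg) = -0.4226, sin(245 deg) = -0.9063
  joint[3] = (1.4494, 7.4734) + 6.6 * (-0.4226, -0.9063) = (1.4494 + -2.7893, 7.4734 + -5.9816) = (-1.3399, 1.4917)
link 3: phi[3] = -10 + 110 + 145 + 0 = 245 deg
  cos(245 deg) = -0.4226, sin(245 deg) = -0.9063
  joint[4] = (-1.3399, 1.4917) + 9.7 * (-0.4226, -0.9063) = (-1.3399 + -4.0994, 1.4917 + -8.7912) = (-5.4393, -7.2995)
End effector: (-5.4393, -7.2995)

Answer: -5.4393 -7.2995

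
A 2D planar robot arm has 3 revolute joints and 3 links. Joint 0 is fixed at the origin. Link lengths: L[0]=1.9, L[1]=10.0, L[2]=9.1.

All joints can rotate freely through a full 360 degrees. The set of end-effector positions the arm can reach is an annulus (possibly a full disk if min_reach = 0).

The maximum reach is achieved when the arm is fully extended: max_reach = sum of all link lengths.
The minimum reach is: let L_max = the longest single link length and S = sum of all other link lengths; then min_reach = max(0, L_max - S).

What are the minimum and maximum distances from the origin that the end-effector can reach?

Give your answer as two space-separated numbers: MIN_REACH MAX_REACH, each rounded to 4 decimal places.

Link lengths: [1.9, 10.0, 9.1]
max_reach = 1.9 + 10 + 9.1 = 21
L_max = max([1.9, 10.0, 9.1]) = 10
S (sum of others) = 21 - 10 = 11
min_reach = max(0, 10 - 11) = max(0, -1) = 0

Answer: 0.0000 21.0000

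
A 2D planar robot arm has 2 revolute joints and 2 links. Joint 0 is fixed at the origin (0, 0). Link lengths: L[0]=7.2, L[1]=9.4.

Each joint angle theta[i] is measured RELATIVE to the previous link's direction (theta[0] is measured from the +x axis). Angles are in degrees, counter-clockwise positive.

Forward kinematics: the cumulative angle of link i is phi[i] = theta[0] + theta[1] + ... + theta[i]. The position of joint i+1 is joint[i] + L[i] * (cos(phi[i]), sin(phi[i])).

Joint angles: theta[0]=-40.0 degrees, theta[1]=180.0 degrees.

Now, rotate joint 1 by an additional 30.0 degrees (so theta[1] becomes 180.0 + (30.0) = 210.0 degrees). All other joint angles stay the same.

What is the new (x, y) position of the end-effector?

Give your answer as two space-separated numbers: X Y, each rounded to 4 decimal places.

Answer: -3.7417 -2.9958

Derivation:
joint[0] = (0.0000, 0.0000)  (base)
link 0: phi[0] = -40 = -40 deg
  cos(-40 deg) = 0.7660, sin(-40 deg) = -0.6428
  joint[1] = (0.0000, 0.0000) + 7.2 * (0.7660, -0.6428) = (0.0000 + 5.5155, 0.0000 + -4.6281) = (5.5155, -4.6281)
link 1: phi[1] = -40 + 210 = 170 deg
  cos(170 deg) = -0.9848, sin(170 deg) = 0.1736
  joint[2] = (5.5155, -4.6281) + 9.4 * (-0.9848, 0.1736) = (5.5155 + -9.2572, -4.6281 + 1.6323) = (-3.7417, -2.9958)
End effector: (-3.7417, -2.9958)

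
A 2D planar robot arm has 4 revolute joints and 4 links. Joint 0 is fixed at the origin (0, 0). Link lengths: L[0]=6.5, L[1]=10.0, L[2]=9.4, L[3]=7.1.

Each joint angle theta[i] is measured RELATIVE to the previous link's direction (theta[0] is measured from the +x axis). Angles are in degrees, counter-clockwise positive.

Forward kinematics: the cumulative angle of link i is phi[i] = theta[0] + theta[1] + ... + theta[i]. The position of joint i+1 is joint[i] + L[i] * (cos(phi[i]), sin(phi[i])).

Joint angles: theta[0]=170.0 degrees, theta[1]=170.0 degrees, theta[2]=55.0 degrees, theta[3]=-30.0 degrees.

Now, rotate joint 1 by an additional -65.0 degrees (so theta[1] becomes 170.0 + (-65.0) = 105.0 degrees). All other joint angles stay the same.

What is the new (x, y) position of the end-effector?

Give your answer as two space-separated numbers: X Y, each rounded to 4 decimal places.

joint[0] = (0.0000, 0.0000)  (base)
link 0: phi[0] = 170 = 170 deg
  cos(170 deg) = -0.9848, sin(170 deg) = 0.1736
  joint[1] = (0.0000, 0.0000) + 6.5 * (-0.9848, 0.1736) = (0.0000 + -6.4013, 0.0000 + 1.1287) = (-6.4013, 1.1287)
link 1: phi[1] = 170 + 105 = 275 deg
  cos(275 deg) = 0.0872, sin(275 deg) = -0.9962
  joint[2] = (-6.4013, 1.1287) + 10 * (0.0872, -0.9962) = (-6.4013 + 0.8716, 1.1287 + -9.9619) = (-5.5297, -8.8332)
link 2: phi[2] = 170 + 105 + 55 = 330 deg
  cos(330 deg) = 0.8660, sin(330 deg) = -0.5000
  joint[3] = (-5.5297, -8.8332) + 9.4 * (0.8660, -0.5000) = (-5.5297 + 8.1406, -8.8332 + -4.7000) = (2.6109, -13.5332)
link 3: phi[3] = 170 + 105 + 55 + -30 = 300 deg
  cos(300 deg) = 0.5000, sin(300 deg) = -0.8660
  joint[4] = (2.6109, -13.5332) + 7.1 * (0.5000, -0.8660) = (2.6109 + 3.5500, -13.5332 + -6.1488) = (6.1609, -19.6820)
End effector: (6.1609, -19.6820)

Answer: 6.1609 -19.6820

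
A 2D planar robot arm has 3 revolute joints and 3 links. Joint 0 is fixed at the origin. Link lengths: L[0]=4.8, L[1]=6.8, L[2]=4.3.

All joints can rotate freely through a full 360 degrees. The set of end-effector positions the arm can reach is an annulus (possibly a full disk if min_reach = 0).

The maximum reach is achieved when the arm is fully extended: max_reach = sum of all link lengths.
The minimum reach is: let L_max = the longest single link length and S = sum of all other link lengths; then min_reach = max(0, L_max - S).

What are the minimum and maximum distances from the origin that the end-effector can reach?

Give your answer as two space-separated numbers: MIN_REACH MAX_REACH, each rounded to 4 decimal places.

Answer: 0.0000 15.9000

Derivation:
Link lengths: [4.8, 6.8, 4.3]
max_reach = 4.8 + 6.8 + 4.3 = 15.9
L_max = max([4.8, 6.8, 4.3]) = 6.8
S (sum of others) = 15.9 - 6.8 = 9.1
min_reach = max(0, 6.8 - 9.1) = max(0, -2.3) = 0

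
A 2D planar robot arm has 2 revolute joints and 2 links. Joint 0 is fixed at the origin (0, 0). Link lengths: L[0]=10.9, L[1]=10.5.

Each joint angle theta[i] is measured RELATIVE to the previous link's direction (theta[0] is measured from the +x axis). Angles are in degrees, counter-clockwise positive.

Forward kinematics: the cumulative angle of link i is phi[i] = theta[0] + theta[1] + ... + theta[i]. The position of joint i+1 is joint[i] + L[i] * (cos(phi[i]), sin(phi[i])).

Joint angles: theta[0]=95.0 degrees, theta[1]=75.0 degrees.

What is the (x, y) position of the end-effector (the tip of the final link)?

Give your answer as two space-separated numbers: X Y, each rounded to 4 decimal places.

Answer: -11.2905 12.6818

Derivation:
joint[0] = (0.0000, 0.0000)  (base)
link 0: phi[0] = 95 = 95 deg
  cos(95 deg) = -0.0872, sin(95 deg) = 0.9962
  joint[1] = (0.0000, 0.0000) + 10.9 * (-0.0872, 0.9962) = (0.0000 + -0.9500, 0.0000 + 10.8585) = (-0.9500, 10.8585)
link 1: phi[1] = 95 + 75 = 170 deg
  cos(170 deg) = -0.9848, sin(170 deg) = 0.1736
  joint[2] = (-0.9500, 10.8585) + 10.5 * (-0.9848, 0.1736) = (-0.9500 + -10.3405, 10.8585 + 1.8233) = (-11.2905, 12.6818)
End effector: (-11.2905, 12.6818)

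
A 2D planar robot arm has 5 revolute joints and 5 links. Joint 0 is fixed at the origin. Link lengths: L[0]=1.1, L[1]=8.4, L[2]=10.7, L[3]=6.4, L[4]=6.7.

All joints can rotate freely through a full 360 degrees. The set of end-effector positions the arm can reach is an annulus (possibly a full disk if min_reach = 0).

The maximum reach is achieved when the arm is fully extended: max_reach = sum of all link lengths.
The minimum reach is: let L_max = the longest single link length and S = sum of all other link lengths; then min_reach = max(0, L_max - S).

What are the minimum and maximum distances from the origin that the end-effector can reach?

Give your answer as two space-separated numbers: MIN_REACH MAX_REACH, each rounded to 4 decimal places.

Answer: 0.0000 33.3000

Derivation:
Link lengths: [1.1, 8.4, 10.7, 6.4, 6.7]
max_reach = 1.1 + 8.4 + 10.7 + 6.4 + 6.7 = 33.3
L_max = max([1.1, 8.4, 10.7, 6.4, 6.7]) = 10.7
S (sum of others) = 33.3 - 10.7 = 22.6
min_reach = max(0, 10.7 - 22.6) = max(0, -11.9) = 0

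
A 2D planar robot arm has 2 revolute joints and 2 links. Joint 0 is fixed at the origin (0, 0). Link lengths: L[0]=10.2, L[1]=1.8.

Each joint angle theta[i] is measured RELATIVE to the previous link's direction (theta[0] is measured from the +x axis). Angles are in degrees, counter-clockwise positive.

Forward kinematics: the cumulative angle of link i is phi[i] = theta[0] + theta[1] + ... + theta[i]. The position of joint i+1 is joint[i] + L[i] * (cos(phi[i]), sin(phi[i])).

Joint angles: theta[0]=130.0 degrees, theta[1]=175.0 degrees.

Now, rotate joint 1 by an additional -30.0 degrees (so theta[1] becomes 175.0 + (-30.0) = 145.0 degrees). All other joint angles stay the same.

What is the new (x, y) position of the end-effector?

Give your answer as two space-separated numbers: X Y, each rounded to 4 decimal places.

joint[0] = (0.0000, 0.0000)  (base)
link 0: phi[0] = 130 = 130 deg
  cos(130 deg) = -0.6428, sin(130 deg) = 0.7660
  joint[1] = (0.0000, 0.0000) + 10.2 * (-0.6428, 0.7660) = (0.0000 + -6.5564, 0.0000 + 7.8137) = (-6.5564, 7.8137)
link 1: phi[1] = 130 + 145 = 275 deg
  cos(275 deg) = 0.0872, sin(275 deg) = -0.9962
  joint[2] = (-6.5564, 7.8137) + 1.8 * (0.0872, -0.9962) = (-6.5564 + 0.1569, 7.8137 + -1.7932) = (-6.3996, 6.0205)
End effector: (-6.3996, 6.0205)

Answer: -6.3996 6.0205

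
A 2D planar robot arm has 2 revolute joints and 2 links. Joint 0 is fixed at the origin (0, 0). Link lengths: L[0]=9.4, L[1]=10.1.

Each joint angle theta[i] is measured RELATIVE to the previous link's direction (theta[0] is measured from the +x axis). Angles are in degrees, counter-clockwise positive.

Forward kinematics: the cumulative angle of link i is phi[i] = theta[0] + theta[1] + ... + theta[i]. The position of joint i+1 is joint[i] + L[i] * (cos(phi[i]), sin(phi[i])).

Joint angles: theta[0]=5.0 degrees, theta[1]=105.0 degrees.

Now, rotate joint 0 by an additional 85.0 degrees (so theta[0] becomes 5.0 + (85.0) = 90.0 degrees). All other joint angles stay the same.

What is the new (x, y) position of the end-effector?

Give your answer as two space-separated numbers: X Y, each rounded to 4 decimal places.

Answer: -9.7559 6.7859

Derivation:
joint[0] = (0.0000, 0.0000)  (base)
link 0: phi[0] = 90 = 90 deg
  cos(90 deg) = 0.0000, sin(90 deg) = 1.0000
  joint[1] = (0.0000, 0.0000) + 9.4 * (0.0000, 1.0000) = (0.0000 + 0.0000, 0.0000 + 9.4000) = (0.0000, 9.4000)
link 1: phi[1] = 90 + 105 = 195 deg
  cos(195 deg) = -0.9659, sin(195 deg) = -0.2588
  joint[2] = (0.0000, 9.4000) + 10.1 * (-0.9659, -0.2588) = (0.0000 + -9.7559, 9.4000 + -2.6141) = (-9.7559, 6.7859)
End effector: (-9.7559, 6.7859)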